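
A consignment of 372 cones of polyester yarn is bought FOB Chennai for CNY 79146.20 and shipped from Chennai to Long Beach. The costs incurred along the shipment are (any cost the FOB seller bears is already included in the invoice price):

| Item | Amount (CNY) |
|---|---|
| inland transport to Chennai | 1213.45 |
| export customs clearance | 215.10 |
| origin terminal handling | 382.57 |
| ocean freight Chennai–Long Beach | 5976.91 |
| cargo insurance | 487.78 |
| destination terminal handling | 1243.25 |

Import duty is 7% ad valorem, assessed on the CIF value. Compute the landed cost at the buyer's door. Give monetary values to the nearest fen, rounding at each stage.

FOB: the seller bears costs until goods are on board at the origin port; the buyer bears freight, insurance and all costs thereafter.
Already in the invoice (seller's account under FOB): inland to port, export clearance, origin terminal — exclude.
CIF value = FOB price + freight + insurance = 79146.20 + 5976.91 + 487.78 = 85610.89
Import duty = 85610.89 × 7% = 5992.76
Buyer bears: freight 5976.91 + insurance 487.78 + destination terminal 1243.25 + duty 5992.76 = 13700.70
Landed cost = invoice 79146.20 + 13700.70 = 92846.90

Total landed cost: CNY 92846.90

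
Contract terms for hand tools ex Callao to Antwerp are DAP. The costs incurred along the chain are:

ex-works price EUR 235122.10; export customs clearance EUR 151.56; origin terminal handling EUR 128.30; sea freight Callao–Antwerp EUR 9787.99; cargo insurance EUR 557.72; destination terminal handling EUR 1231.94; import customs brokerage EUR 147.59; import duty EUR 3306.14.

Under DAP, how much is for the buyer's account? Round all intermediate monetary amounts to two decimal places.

DAP: the seller bears all costs to the named destination except import duty and clearance.
Seller's account: goods 235122.10 + export clearance 151.56 + origin terminal 128.30 + freight 9787.99 + insurance 557.72 + destination terminal 1231.94 = 246979.61
Buyer's account: brokerage 147.59 + duty 3306.14 = 3453.73

Buyer's account: EUR 3453.73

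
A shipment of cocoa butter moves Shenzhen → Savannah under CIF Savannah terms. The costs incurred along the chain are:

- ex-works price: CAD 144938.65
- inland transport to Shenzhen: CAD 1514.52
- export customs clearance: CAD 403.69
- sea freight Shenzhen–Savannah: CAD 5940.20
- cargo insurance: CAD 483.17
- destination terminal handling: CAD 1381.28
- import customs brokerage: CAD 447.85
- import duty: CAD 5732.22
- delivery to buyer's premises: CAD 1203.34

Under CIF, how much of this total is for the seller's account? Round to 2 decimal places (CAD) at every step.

Seller's account: CAD 153280.23

CIF: the seller pays costs through ocean freight and marine insurance to the destination port.
Seller's account: goods 144938.65 + inland to port 1514.52 + export clearance 403.69 + freight 5940.20 + insurance 483.17 = 153280.23
Buyer's account: destination terminal 1381.28 + brokerage 447.85 + duty 5732.22 + delivery 1203.34 = 8764.69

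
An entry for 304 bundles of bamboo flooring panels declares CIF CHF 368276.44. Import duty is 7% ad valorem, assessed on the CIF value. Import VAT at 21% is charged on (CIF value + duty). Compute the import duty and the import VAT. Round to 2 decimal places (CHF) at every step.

Import duty = 368276.44 × 7% = 25779.35
VAT base = CIF + duty = 368276.44 + 25779.35 = 394055.79
Import VAT = 394055.79 × 21% = 82751.72

Import duty: CHF 25779.35; import VAT: CHF 82751.72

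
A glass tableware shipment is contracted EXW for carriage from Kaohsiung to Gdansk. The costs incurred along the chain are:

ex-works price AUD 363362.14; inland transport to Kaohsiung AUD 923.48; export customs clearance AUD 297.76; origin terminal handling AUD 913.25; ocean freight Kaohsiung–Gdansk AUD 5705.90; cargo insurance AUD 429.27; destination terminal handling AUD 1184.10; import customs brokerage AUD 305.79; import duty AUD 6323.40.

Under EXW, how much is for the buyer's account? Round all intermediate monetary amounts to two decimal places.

Buyer's account: AUD 16082.95

EXW: the seller makes goods available at their premises; the buyer bears all onward costs.
Seller's account: goods 363362.14 = 363362.14
Buyer's account: inland to port 923.48 + export clearance 297.76 + origin terminal 913.25 + freight 5705.90 + insurance 429.27 + destination terminal 1184.10 + brokerage 305.79 + duty 6323.40 = 16082.95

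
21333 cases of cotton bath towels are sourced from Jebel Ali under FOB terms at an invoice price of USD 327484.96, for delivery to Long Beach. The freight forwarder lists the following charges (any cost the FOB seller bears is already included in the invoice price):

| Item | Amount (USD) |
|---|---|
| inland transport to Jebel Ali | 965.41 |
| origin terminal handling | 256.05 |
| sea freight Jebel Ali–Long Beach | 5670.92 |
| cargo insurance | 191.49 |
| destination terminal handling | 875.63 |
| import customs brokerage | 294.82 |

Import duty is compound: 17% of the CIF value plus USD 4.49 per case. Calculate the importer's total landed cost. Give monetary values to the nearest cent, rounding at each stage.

Total landed cost: USD 486972.04

FOB: the seller bears costs until goods are on board at the origin port; the buyer bears freight, insurance and all costs thereafter.
Already in the invoice (seller's account under FOB): inland to port, origin terminal — exclude.
CIF value = FOB price + freight + insurance = 327484.96 + 5670.92 + 191.49 = 333347.37
Ad valorem component: 333347.37 × 17% = 56669.05
Specific component: 21333 × 4.49 = 95785.17
Import duty = 56669.05 + 95785.17 = 152454.22
Buyer bears: freight 5670.92 + insurance 191.49 + destination terminal 875.63 + brokerage 294.82 + duty 152454.22 = 159487.08
Landed cost = invoice 327484.96 + 159487.08 = 486972.04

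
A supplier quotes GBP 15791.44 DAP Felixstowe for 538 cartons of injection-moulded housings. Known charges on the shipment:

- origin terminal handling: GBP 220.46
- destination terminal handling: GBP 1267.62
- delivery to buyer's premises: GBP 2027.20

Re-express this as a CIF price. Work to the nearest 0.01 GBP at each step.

CIF price: GBP 12496.62

Not relevant to the conversion: origin terminal — on the seller under both DAP and CIF; already in the DAP price and stays in the CIF price.
From DAP to CIF, the seller no longer bears: destination terminal, delivery.
CIF price = 15791.44 − 1267.62 − 2027.20 = 12496.62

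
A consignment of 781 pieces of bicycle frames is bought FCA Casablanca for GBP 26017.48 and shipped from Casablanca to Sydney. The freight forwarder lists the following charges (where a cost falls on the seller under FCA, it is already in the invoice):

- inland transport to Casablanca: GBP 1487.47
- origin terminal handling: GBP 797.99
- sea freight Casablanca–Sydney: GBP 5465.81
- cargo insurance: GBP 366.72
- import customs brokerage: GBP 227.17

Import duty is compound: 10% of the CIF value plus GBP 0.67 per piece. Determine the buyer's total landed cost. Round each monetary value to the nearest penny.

Total landed cost: GBP 36663.24

FCA: the seller delivers export-cleared goods to the carrier; the buyer bears costs from that point.
Already in the invoice (seller's account under FCA): inland to port — exclude.
CIF value = FCA price + origin terminal + freight + insurance = 26017.48 + 797.99 + 5465.81 + 366.72 = 32648.00
Ad valorem component: 32648.00 × 10% = 3264.80
Specific component: 781 × 0.67 = 523.27
Import duty = 3264.80 + 523.27 = 3788.07
Buyer bears: origin terminal 797.99 + freight 5465.81 + insurance 366.72 + brokerage 227.17 + duty 3788.07 = 10645.76
Landed cost = invoice 26017.48 + 10645.76 = 36663.24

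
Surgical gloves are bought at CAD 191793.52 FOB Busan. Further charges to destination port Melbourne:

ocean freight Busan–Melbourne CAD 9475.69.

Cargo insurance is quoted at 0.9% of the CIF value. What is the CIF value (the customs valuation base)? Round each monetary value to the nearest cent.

Let C be the CIF value. C = FOB price + freight + 0.9% × C
C − 0.9% × C = 191793.52 + 9475.69
0.991 × C = 201269.21
C = 201269.21 / 0.991 = 203097.08
Insurance premium = 0.9% × 203097.08 = 1827.87

CIF value: CAD 203097.08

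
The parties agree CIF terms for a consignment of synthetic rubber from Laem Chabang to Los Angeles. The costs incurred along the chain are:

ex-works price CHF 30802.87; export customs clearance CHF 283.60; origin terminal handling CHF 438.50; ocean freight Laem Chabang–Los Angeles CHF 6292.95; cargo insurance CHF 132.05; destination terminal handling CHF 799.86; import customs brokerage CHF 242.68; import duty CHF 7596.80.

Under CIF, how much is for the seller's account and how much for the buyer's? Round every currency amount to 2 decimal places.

Seller: CHF 37949.97; buyer: CHF 8639.34

CIF: the seller pays costs through ocean freight and marine insurance to the destination port.
Seller's account: goods 30802.87 + export clearance 283.60 + origin terminal 438.50 + freight 6292.95 + insurance 132.05 = 37949.97
Buyer's account: destination terminal 799.86 + brokerage 242.68 + duty 7596.80 = 8639.34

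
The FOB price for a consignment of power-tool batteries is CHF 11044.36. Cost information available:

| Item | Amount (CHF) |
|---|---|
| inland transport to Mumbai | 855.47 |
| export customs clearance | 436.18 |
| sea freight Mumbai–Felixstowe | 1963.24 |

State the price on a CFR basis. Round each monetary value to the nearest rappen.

Not relevant to the conversion: inland to port, export clearance — on the seller under both FOB and CFR; already in the FOB price and stays in the CFR price.
From FOB to CFR, the seller additionally bears: freight.
CFR price = 11044.36 + 1963.24 = 13007.60

CFR price: CHF 13007.60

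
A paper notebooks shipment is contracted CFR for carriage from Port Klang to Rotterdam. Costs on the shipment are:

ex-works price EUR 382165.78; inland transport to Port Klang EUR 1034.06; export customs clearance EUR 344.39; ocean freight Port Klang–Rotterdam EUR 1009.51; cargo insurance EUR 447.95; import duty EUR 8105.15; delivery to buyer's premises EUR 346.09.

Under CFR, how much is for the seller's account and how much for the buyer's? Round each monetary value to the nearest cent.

CFR: the seller pays costs through ocean freight to the destination port, but not insurance.
Seller's account: goods 382165.78 + inland to port 1034.06 + export clearance 344.39 + freight 1009.51 = 384553.74
Buyer's account: insurance 447.95 + duty 8105.15 + delivery 346.09 = 8899.19

Seller: EUR 384553.74; buyer: EUR 8899.19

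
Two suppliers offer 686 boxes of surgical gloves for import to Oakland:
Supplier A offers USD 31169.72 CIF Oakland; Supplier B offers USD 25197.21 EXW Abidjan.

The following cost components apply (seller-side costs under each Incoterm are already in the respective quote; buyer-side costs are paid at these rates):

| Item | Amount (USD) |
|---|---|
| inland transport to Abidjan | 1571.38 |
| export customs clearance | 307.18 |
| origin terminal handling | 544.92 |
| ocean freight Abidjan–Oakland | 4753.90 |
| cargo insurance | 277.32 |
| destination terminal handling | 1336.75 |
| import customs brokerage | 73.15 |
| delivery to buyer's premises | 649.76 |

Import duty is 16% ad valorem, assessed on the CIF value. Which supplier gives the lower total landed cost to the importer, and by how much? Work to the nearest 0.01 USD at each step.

Supplier A (CIF):
The CIF price already equals the CIF value: 31169.72
Import duty = 31169.72 × 16% = 4987.16
Buyer bears (A): 1336.75 + 73.15 + 649.76 = 2059.66
Landed cost (A) = invoice 31169.72 + 2059.66 + duty 4987.16 = 38216.54
Supplier B (EXW):
CIF value = EXW price + inland to port + export clearance + origin terminal + freight + insurance = 25197.21 + 1571.38 + 307.18 + 544.92 + 4753.90 + 277.32 = 32651.91
Import duty = 32651.91 × 16% = 5224.31
Buyer bears (B): 1571.38 + 307.18 + 544.92 + 4753.90 + 277.32 + 1336.75 + 73.15 + 649.76 = 9514.36
Landed cost (B) = invoice 25197.21 + 9514.36 + duty 5224.31 = 39935.88
Difference = |38216.54 − 39935.88| = 1719.34

Supplier A is cheaper by USD 1719.34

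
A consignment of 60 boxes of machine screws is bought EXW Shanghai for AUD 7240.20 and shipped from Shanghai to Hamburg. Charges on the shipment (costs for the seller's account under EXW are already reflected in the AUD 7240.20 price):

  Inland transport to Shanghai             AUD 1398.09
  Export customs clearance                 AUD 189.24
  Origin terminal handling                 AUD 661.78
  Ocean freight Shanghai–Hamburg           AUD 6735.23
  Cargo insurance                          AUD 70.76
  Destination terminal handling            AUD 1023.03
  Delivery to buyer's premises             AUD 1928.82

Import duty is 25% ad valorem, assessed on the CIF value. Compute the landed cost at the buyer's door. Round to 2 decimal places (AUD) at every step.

Total landed cost: AUD 23320.98

EXW: the seller makes goods available at their premises; the buyer bears all onward costs.
CIF value = EXW price + inland to port + export clearance + origin terminal + freight + insurance = 7240.20 + 1398.09 + 189.24 + 661.78 + 6735.23 + 70.76 = 16295.30
Import duty = 16295.30 × 25% = 4073.83
Buyer bears: inland to port 1398.09 + export clearance 189.24 + origin terminal 661.78 + freight 6735.23 + insurance 70.76 + destination terminal 1023.03 + delivery 1928.82 + duty 4073.83 = 16080.78
Landed cost = invoice 7240.20 + 16080.78 = 23320.98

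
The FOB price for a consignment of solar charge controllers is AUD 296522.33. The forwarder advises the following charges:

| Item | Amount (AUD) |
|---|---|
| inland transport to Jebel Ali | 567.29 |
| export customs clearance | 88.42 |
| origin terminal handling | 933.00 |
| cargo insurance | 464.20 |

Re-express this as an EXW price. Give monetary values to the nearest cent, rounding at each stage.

EXW price: AUD 294933.62

Not relevant to the conversion: insurance — on the buyer under both terms; not part of either seller's price.
From FOB to EXW, the seller no longer bears: inland to port, export clearance, origin terminal.
EXW price = 296522.33 − 567.29 − 88.42 − 933.00 = 294933.62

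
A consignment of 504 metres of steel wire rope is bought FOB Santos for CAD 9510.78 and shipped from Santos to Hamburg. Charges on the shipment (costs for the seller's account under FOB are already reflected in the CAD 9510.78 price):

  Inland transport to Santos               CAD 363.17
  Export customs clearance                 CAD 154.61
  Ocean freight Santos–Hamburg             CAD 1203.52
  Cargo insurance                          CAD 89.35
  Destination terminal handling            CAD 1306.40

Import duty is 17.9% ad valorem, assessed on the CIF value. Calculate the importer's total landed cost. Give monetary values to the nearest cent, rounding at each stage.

Total landed cost: CAD 14043.90

FOB: the seller bears costs until goods are on board at the origin port; the buyer bears freight, insurance and all costs thereafter.
Already in the invoice (seller's account under FOB): inland to port, export clearance — exclude.
CIF value = FOB price + freight + insurance = 9510.78 + 1203.52 + 89.35 = 10803.65
Import duty = 10803.65 × 17.9% = 1933.85
Buyer bears: freight 1203.52 + insurance 89.35 + destination terminal 1306.40 + duty 1933.85 = 4533.12
Landed cost = invoice 9510.78 + 4533.12 = 14043.90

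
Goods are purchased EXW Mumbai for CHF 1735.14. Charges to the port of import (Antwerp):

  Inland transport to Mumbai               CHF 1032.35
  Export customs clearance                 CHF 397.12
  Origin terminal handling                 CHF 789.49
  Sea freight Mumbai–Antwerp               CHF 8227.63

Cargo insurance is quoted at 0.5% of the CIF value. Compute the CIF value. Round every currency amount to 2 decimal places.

Let C be the CIF value. C = EXW price + pre-shipment costs + freight + 0.5% × C
C − 0.5% × C = 1735.14 + 1032.35 + 397.12 + 789.49 + 8227.63
0.995 × C = 12181.73
C = 12181.73 / 0.995 = 12242.94
Insurance premium = 0.5% × 12242.94 = 61.21

CIF value: CHF 12242.94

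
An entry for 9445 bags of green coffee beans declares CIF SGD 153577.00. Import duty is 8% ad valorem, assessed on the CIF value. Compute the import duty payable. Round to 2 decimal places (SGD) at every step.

Import duty = 153577.00 × 8% = 12286.16

Import duty: SGD 12286.16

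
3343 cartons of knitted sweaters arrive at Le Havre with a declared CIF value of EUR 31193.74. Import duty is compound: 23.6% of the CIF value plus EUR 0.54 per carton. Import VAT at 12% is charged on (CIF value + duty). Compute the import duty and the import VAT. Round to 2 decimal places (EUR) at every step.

Ad valorem component: 31193.74 × 23.6% = 7361.72
Specific component: 3343 × 0.54 = 1805.22
Import duty = 7361.72 + 1805.22 = 9166.94
VAT base = CIF + duty = 31193.74 + 9166.94 = 40360.68
Import VAT = 40360.68 × 12% = 4843.28

Import duty: EUR 9166.94; import VAT: EUR 4843.28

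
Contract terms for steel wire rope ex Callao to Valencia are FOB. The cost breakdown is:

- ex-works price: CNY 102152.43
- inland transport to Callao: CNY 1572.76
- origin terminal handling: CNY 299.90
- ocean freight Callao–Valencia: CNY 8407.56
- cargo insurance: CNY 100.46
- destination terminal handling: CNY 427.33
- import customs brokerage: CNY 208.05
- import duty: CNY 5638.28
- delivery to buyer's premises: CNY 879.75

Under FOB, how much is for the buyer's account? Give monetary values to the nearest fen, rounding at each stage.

FOB: the seller bears costs until goods are on board at the origin port; the buyer bears freight, insurance and all costs thereafter.
Seller's account: goods 102152.43 + inland to port 1572.76 + origin terminal 299.90 = 104025.09
Buyer's account: freight 8407.56 + insurance 100.46 + destination terminal 427.33 + brokerage 208.05 + duty 5638.28 + delivery 879.75 = 15661.43

Buyer's account: CNY 15661.43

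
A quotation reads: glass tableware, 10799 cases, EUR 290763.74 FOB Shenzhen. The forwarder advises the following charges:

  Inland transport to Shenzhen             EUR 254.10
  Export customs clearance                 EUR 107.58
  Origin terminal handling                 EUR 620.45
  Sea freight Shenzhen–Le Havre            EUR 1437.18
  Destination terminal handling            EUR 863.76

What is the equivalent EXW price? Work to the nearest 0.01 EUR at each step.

Not relevant to the conversion: destination terminal, freight — on the buyer under both terms; not part of either seller's price.
From FOB to EXW, the seller no longer bears: inland to port, export clearance, origin terminal.
EXW price = 290763.74 − 254.10 − 107.58 − 620.45 = 289781.61

EXW price: EUR 289781.61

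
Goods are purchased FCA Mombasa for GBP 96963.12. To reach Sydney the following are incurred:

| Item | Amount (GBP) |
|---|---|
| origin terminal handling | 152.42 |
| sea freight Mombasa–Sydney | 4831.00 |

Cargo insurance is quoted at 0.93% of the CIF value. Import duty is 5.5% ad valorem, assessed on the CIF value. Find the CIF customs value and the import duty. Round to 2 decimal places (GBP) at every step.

CIF value: GBP 102903.54; import duty: GBP 5659.69

Let C be the CIF value. C = FCA price + pre-shipment costs + freight + 0.93% × C
C − 0.93% × C = 96963.12 + 152.42 + 4831.00
0.9907 × C = 101946.54
C = 101946.54 / 0.9907 = 102903.54
Insurance premium = 0.93% × 102903.54 = 957.00
Import duty = 102903.54 × 5.5% = 5659.69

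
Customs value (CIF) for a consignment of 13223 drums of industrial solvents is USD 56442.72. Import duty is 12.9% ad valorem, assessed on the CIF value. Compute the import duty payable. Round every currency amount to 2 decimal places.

Import duty = 56442.72 × 12.9% = 7281.11

Import duty: USD 7281.11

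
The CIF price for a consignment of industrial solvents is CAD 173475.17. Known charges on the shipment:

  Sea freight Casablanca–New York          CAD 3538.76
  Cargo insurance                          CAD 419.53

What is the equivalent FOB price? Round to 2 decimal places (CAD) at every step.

FOB price: CAD 169516.88

From CIF to FOB, the seller no longer bears: freight, insurance.
FOB price = 173475.17 − 3538.76 − 419.53 = 169516.88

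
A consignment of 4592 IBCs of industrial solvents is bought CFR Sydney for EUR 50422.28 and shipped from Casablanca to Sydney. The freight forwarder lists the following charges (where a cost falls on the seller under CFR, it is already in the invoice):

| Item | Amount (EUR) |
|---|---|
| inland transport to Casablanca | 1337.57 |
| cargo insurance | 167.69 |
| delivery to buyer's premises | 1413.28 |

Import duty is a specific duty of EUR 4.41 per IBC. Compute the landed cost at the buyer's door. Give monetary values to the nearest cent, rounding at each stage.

CFR: the seller pays costs through ocean freight to the destination port, but not insurance.
Already in the invoice (seller's account under CFR): inland to port — exclude.
CIF value = CFR price + insurance = 50422.28 + 167.69 = 50589.97
Import duty = 4592 × 4.41 = 20250.72
Buyer bears: insurance 167.69 + delivery 1413.28 + duty 20250.72 = 21831.69
Landed cost = invoice 50422.28 + 21831.69 = 72253.97

Total landed cost: EUR 72253.97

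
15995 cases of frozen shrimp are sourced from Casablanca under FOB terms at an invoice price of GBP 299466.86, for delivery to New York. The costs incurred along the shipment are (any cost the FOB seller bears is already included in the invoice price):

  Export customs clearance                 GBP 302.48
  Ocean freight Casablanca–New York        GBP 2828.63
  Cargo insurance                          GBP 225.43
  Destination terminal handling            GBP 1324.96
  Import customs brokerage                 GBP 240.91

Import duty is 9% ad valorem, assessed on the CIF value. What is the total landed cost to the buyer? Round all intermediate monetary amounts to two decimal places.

Total landed cost: GBP 331313.67

FOB: the seller bears costs until goods are on board at the origin port; the buyer bears freight, insurance and all costs thereafter.
Already in the invoice (seller's account under FOB): export clearance — exclude.
CIF value = FOB price + freight + insurance = 299466.86 + 2828.63 + 225.43 = 302520.92
Import duty = 302520.92 × 9% = 27226.88
Buyer bears: freight 2828.63 + insurance 225.43 + destination terminal 1324.96 + brokerage 240.91 + duty 27226.88 = 31846.81
Landed cost = invoice 299466.86 + 31846.81 = 331313.67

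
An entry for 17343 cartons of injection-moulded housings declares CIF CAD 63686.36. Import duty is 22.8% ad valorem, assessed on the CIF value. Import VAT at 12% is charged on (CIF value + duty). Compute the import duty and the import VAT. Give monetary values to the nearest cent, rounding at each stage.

Import duty: CAD 14520.49; import VAT: CAD 9384.82

Import duty = 63686.36 × 22.8% = 14520.49
VAT base = CIF + duty = 63686.36 + 14520.49 = 78206.85
Import VAT = 78206.85 × 12% = 9384.82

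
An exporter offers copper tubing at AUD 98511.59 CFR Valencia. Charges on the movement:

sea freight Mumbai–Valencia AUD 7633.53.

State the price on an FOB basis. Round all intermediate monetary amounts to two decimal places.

From CFR to FOB, the seller no longer bears: freight.
FOB price = 98511.59 − 7633.53 = 90878.06

FOB price: AUD 90878.06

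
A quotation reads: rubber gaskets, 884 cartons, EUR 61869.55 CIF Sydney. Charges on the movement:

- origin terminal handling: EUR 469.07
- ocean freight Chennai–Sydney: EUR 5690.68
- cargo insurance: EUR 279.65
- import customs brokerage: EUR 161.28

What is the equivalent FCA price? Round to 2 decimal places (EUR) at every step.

FCA price: EUR 55430.15

Not relevant to the conversion: brokerage — on the buyer under both terms; not part of either seller's price.
From CIF to FCA, the seller no longer bears: origin terminal, freight, insurance.
FCA price = 61869.55 − 469.07 − 5690.68 − 279.65 = 55430.15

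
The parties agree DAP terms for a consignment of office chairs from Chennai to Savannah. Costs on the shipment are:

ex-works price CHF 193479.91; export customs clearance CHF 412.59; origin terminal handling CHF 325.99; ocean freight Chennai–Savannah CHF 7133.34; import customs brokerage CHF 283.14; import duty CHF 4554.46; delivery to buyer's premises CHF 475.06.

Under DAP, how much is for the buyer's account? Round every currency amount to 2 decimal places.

DAP: the seller bears all costs to the named destination except import duty and clearance.
Seller's account: goods 193479.91 + export clearance 412.59 + origin terminal 325.99 + freight 7133.34 + delivery 475.06 = 201826.89
Buyer's account: brokerage 283.14 + duty 4554.46 = 4837.60

Buyer's account: CHF 4837.60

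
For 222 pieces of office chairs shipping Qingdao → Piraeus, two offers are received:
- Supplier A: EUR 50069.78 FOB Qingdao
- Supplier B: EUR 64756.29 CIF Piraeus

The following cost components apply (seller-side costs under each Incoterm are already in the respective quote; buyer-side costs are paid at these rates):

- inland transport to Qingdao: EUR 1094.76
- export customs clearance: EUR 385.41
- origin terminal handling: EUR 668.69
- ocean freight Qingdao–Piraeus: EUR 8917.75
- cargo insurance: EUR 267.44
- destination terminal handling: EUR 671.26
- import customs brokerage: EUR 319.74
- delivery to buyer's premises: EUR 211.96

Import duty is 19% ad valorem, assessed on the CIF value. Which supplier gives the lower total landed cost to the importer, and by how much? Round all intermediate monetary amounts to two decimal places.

Supplier A is cheaper by EUR 6546.58

Supplier A (FOB):
CIF value = FOB price + freight + insurance = 50069.78 + 8917.75 + 267.44 = 59254.97
Import duty = 59254.97 × 19% = 11258.44
Buyer bears (A): 8917.75 + 267.44 + 671.26 + 319.74 + 211.96 = 10388.15
Landed cost (A) = invoice 50069.78 + 10388.15 + duty 11258.44 = 71716.37
Supplier B (CIF):
The CIF price already equals the CIF value: 64756.29
Import duty = 64756.29 × 19% = 12303.70
Buyer bears (B): 671.26 + 319.74 + 211.96 = 1202.96
Landed cost (B) = invoice 64756.29 + 1202.96 + duty 12303.70 = 78262.95
Difference = |71716.37 − 78262.95| = 6546.58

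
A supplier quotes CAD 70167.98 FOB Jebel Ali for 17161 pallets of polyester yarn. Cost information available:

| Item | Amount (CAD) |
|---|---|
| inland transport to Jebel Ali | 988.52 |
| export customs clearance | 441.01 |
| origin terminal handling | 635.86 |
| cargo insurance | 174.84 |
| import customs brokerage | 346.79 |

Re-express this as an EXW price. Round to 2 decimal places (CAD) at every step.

Not relevant to the conversion: insurance, brokerage — on the buyer under both terms; not part of either seller's price.
From FOB to EXW, the seller no longer bears: inland to port, export clearance, origin terminal.
EXW price = 70167.98 − 988.52 − 441.01 − 635.86 = 68102.59

EXW price: CAD 68102.59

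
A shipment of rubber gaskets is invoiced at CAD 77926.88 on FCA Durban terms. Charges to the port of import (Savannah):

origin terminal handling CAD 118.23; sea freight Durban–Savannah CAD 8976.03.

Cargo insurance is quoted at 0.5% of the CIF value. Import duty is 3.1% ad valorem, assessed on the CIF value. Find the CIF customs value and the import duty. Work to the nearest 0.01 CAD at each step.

Let C be the CIF value. C = FCA price + pre-shipment costs + freight + 0.5% × C
C − 0.5% × C = 77926.88 + 118.23 + 8976.03
0.995 × C = 87021.14
C = 87021.14 / 0.995 = 87458.43
Insurance premium = 0.5% × 87458.43 = 437.29
Import duty = 87458.43 × 3.1% = 2711.21

CIF value: CAD 87458.43; import duty: CAD 2711.21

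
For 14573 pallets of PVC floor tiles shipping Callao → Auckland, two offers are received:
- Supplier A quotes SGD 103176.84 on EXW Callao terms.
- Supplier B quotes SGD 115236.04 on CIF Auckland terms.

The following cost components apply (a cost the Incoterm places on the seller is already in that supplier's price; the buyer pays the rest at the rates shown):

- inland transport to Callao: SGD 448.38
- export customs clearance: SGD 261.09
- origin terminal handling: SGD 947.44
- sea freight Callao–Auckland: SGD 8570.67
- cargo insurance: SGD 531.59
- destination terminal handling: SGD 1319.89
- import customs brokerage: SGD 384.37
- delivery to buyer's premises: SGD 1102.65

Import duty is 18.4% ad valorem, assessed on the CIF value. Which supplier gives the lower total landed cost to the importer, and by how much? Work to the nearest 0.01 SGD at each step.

Supplier A (EXW):
CIF value = EXW price + inland to port + export clearance + origin terminal + freight + insurance = 103176.84 + 448.38 + 261.09 + 947.44 + 8570.67 + 531.59 = 113936.01
Import duty = 113936.01 × 18.4% = 20964.23
Buyer bears (A): 448.38 + 261.09 + 947.44 + 8570.67 + 531.59 + 1319.89 + 384.37 + 1102.65 = 13566.08
Landed cost (A) = invoice 103176.84 + 13566.08 + duty 20964.23 = 137707.15
Supplier B (CIF):
The CIF price already equals the CIF value: 115236.04
Import duty = 115236.04 × 18.4% = 21203.43
Buyer bears (B): 1319.89 + 384.37 + 1102.65 = 2806.91
Landed cost (B) = invoice 115236.04 + 2806.91 + duty 21203.43 = 139246.38
Difference = |137707.15 − 139246.38| = 1539.23

Supplier A is cheaper by SGD 1539.23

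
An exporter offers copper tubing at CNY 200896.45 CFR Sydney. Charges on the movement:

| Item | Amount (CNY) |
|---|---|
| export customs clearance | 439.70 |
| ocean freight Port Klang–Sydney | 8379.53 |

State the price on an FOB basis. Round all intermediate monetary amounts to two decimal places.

Not relevant to the conversion: export clearance — on the seller under both CFR and FOB; already in the CFR price and stays in the FOB price.
From CFR to FOB, the seller no longer bears: freight.
FOB price = 200896.45 − 8379.53 = 192516.92

FOB price: CNY 192516.92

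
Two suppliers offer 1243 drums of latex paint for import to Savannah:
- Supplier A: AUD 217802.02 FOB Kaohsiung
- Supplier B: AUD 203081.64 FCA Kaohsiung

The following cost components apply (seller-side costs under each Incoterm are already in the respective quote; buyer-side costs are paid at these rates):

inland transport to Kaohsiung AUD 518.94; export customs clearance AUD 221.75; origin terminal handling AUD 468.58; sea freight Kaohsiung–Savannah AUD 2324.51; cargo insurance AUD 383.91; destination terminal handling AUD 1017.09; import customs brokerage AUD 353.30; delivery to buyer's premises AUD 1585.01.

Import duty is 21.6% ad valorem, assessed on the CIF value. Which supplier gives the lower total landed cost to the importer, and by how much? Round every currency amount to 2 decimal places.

Supplier B is cheaper by AUD 17330.19

Supplier A (FOB):
CIF value = FOB price + freight + insurance = 217802.02 + 2324.51 + 383.91 = 220510.44
Import duty = 220510.44 × 21.6% = 47630.26
Buyer bears (A): 2324.51 + 383.91 + 1017.09 + 353.30 + 1585.01 = 5663.82
Landed cost (A) = invoice 217802.02 + 5663.82 + duty 47630.26 = 271096.10
Supplier B (FCA):
CIF value = FCA price + origin terminal + freight + insurance = 203081.64 + 468.58 + 2324.51 + 383.91 = 206258.64
Import duty = 206258.64 × 21.6% = 44551.87
Buyer bears (B): 468.58 + 2324.51 + 383.91 + 1017.09 + 353.30 + 1585.01 = 6132.40
Landed cost (B) = invoice 203081.64 + 6132.40 + duty 44551.87 = 253765.91
Difference = |271096.10 − 253765.91| = 17330.19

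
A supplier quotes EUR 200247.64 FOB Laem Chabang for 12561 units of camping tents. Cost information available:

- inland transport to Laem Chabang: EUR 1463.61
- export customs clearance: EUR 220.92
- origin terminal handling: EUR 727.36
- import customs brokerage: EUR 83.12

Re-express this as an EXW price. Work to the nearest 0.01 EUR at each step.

Not relevant to the conversion: brokerage — on the buyer under both terms; not part of either seller's price.
From FOB to EXW, the seller no longer bears: inland to port, export clearance, origin terminal.
EXW price = 200247.64 − 1463.61 − 220.92 − 727.36 = 197835.75

EXW price: EUR 197835.75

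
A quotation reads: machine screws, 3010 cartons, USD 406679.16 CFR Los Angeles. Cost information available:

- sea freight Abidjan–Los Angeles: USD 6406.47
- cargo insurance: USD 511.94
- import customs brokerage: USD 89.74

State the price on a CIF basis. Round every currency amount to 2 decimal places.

Not relevant to the conversion: freight — on the seller under both CFR and CIF; already in the CFR price and stays in the CIF price. brokerage — on the buyer under both terms; not part of either seller's price.
From CFR to CIF, the seller additionally bears: insurance.
CIF price = 406679.16 + 511.94 = 407191.10

CIF price: USD 407191.10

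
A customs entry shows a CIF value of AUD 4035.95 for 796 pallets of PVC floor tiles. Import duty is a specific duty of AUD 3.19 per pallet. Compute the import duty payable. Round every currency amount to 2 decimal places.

Import duty = 796 × 3.19 = 2539.24

Import duty: AUD 2539.24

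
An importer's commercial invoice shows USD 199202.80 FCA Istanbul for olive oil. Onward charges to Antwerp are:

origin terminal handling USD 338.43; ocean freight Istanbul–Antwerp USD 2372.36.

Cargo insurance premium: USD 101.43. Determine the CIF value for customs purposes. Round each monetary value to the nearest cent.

CIF = FCA price + pre-shipment costs + freight + insurance
CIF = 199202.80 + 338.43 + 2372.36 + 101.43 = 202015.02

CIF value: USD 202015.02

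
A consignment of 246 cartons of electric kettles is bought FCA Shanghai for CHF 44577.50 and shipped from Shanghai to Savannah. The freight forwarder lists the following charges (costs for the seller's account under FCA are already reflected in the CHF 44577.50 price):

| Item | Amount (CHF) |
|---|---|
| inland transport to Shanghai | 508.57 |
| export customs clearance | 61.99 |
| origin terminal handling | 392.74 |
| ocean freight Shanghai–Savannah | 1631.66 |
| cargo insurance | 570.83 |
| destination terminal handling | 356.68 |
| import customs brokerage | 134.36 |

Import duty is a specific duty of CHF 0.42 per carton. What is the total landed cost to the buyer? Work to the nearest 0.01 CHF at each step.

Total landed cost: CHF 47767.09

FCA: the seller delivers export-cleared goods to the carrier; the buyer bears costs from that point.
Already in the invoice (seller's account under FCA): inland to port, export clearance — exclude.
CIF value = FCA price + origin terminal + freight + insurance = 44577.50 + 392.74 + 1631.66 + 570.83 = 47172.73
Import duty = 246 × 0.42 = 103.32
Buyer bears: origin terminal 392.74 + freight 1631.66 + insurance 570.83 + destination terminal 356.68 + brokerage 134.36 + duty 103.32 = 3189.59
Landed cost = invoice 44577.50 + 3189.59 = 47767.09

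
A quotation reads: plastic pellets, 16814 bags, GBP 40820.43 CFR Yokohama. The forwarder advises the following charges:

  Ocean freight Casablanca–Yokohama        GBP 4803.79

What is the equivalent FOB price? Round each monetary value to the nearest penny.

From CFR to FOB, the seller no longer bears: freight.
FOB price = 40820.43 − 4803.79 = 36016.64

FOB price: GBP 36016.64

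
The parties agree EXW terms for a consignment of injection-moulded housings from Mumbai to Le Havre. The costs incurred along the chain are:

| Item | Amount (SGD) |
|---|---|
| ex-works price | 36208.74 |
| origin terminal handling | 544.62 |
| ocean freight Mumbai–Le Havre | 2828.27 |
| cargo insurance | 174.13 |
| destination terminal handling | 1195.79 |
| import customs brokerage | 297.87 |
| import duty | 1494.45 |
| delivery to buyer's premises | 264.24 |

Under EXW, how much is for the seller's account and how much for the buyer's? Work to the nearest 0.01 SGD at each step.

Seller: SGD 36208.74; buyer: SGD 6799.37

EXW: the seller makes goods available at their premises; the buyer bears all onward costs.
Seller's account: goods 36208.74 = 36208.74
Buyer's account: origin terminal 544.62 + freight 2828.27 + insurance 174.13 + destination terminal 1195.79 + brokerage 297.87 + duty 1494.45 + delivery 264.24 = 6799.37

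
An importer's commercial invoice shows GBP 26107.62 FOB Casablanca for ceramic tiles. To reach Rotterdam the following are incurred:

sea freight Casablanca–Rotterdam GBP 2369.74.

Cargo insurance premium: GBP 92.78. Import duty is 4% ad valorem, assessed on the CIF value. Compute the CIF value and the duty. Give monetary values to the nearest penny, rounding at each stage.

CIF value: GBP 28570.14; import duty: GBP 1142.81

CIF = FOB price + freight + insurance
CIF = 26107.62 + 2369.74 + 92.78 = 28570.14
Import duty = 28570.14 × 4% = 1142.81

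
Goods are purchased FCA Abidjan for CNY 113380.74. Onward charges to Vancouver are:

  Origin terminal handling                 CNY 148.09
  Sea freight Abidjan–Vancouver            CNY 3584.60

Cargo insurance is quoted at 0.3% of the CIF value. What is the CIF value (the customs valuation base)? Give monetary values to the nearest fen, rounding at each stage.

Let C be the CIF value. C = FCA price + pre-shipment costs + freight + 0.3% × C
C − 0.3% × C = 113380.74 + 148.09 + 3584.60
0.997 × C = 117113.43
C = 117113.43 / 0.997 = 117465.83
Insurance premium = 0.3% × 117465.83 = 352.40

CIF value: CNY 117465.83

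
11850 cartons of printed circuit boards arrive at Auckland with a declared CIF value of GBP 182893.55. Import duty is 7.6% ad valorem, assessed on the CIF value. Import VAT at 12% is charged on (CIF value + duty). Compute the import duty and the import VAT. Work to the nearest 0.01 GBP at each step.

Import duty: GBP 13899.91; import VAT: GBP 23615.22

Import duty = 182893.55 × 7.6% = 13899.91
VAT base = CIF + duty = 182893.55 + 13899.91 = 196793.46
Import VAT = 196793.46 × 12% = 23615.22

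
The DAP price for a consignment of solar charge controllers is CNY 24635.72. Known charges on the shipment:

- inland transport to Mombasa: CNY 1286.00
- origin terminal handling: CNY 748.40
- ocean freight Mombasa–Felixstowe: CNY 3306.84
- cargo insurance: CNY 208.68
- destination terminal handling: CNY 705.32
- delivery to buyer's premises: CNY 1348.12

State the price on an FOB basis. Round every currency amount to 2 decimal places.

Not relevant to the conversion: inland to port, origin terminal — on the seller under both DAP and FOB; already in the DAP price and stays in the FOB price.
From DAP to FOB, the seller no longer bears: freight, insurance, destination terminal, delivery.
FOB price = 24635.72 − 3306.84 − 208.68 − 705.32 − 1348.12 = 19066.76

FOB price: CNY 19066.76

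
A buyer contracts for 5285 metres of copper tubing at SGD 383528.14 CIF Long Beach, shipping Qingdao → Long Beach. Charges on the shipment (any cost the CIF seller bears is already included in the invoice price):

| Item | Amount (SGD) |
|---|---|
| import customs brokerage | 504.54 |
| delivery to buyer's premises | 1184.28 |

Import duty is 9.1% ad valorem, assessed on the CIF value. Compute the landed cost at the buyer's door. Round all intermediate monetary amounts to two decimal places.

Total landed cost: SGD 420118.02

CIF: the seller pays costs through ocean freight and marine insurance to the destination port.
The CIF price already equals the CIF value: 383528.14
Import duty = 383528.14 × 9.1% = 34901.06
Buyer bears: brokerage 504.54 + delivery 1184.28 + duty 34901.06 = 36589.88
Landed cost = invoice 383528.14 + 36589.88 = 420118.02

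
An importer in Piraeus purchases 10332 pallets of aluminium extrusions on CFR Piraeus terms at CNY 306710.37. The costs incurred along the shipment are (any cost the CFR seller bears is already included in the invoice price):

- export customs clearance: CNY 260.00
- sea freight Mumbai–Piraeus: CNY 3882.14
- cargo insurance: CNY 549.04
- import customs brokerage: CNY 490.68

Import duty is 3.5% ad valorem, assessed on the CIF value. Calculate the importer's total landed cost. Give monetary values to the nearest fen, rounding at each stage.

Total landed cost: CNY 318504.17

CFR: the seller pays costs through ocean freight to the destination port, but not insurance.
Already in the invoice (seller's account under CFR): export clearance, freight — exclude.
CIF value = CFR price + insurance = 306710.37 + 549.04 = 307259.41
Import duty = 307259.41 × 3.5% = 10754.08
Buyer bears: insurance 549.04 + brokerage 490.68 + duty 10754.08 = 11793.80
Landed cost = invoice 306710.37 + 11793.80 = 318504.17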